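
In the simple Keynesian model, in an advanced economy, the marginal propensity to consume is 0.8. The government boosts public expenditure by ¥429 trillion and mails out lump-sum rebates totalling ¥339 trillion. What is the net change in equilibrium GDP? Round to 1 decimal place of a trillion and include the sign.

Expenditure multiplier = 1/(1 − MPC) = 1/(1 − 0.8) = 1/0.2 = 5.
ΔG contributes k·ΔG = (+¥429 trillion) / 0.2 = +¥2,145 trillion.
ΔT of −¥339 trillion changes first-round spending by −c·ΔT = +¥271.2 trillion, contributing k·(−c·ΔT) = (+¥271.2 trillion) / 0.2 = +¥1,356 trillion.
Net ΔY = k(ΔG − c·ΔT) = (+¥700.2 trillion) / 0.2 = +¥3,501 trillion.

+¥3,501.0 trillion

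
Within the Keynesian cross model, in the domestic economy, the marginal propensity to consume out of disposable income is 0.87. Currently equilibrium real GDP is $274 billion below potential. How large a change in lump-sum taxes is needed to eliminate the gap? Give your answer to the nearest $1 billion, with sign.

Spending multiplier = 1/(1 − MPC) = 1/(1 − 0.87) = 1/0.13 ≈ 7.692.
Tax multiplier = −c·k = −0.87/0.13 ≈ −6.692. Need ΔY = +$274 billion, so ΔT = ΔY/(−c·k) = −(+$274 billion) × 0.13 / 0.87 ≈ −$41 billion.
The government should cut lump-sum taxes by $41 billion.

−$41 billion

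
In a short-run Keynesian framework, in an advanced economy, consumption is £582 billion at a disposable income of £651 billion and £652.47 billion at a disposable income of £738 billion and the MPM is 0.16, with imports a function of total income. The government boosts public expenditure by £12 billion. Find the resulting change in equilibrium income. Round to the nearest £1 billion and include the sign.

+£34 billion

MPC = ΔC/ΔYd = (652.47 − 582)/(738 − 651) = 70.47/87 = 0.81.
Government-spending multiplier = 1/(1 − c + m) = 1/(1 − 0.81 + 0.16) = 1/0.35 ≈ 2.857.
ΔY = k × ΔG = (+£12 billion) / 0.35 ≈ +£34 billion.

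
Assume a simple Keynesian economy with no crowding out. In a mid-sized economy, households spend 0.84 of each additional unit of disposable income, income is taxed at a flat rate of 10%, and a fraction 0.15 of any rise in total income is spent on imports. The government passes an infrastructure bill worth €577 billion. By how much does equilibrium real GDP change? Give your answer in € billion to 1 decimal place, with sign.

+€1,464.5 billion

Spending multiplier = 1/(1 − c(1−t) + m) = 1/(1 − 0.84×0.9 + 0.15) = 1/0.394 ≈ 2.538.
ΔY = k × ΔG = (+€577 billion) / 0.394 ≈ +€1,464.5 billion.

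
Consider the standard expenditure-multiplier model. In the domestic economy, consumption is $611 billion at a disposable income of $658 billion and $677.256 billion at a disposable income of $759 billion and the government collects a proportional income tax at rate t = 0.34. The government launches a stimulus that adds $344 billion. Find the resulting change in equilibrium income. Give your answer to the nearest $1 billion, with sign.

MPC = ΔC/ΔYd = (677.256 − 611)/(759 − 658) = 66.256/101 = 0.656.
Government-spending multiplier = 1/(1 − c(1−t)) = 1/(1 − 0.656×0.66) = 1/0.56704 ≈ 1.764.
ΔY = k × ΔG = (+$344 billion) / 0.56704 ≈ +$607 billion.

+$607 billion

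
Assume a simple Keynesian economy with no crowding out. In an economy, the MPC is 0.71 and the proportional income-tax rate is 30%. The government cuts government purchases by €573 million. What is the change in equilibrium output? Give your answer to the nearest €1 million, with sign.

−€1,139 million

Spending multiplier = 1/(1 − c(1−t)) = 1/(1 − 0.71×0.7) = 1/0.503 ≈ 1.988.
ΔY = k × ΔG = (−€573 million) / 0.503 ≈ −€1,139 million.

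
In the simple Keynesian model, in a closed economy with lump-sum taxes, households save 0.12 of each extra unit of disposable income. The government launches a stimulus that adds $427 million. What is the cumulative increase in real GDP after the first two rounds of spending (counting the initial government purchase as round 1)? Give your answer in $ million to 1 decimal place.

MPC = 1 − MPS = 1 − 0.12 = 0.88.
Round 1 adds ΔG = $427 million; each later round is MPC = 0.88 times the previous.
After 2 rounds: 427 + 375.76 = ΔG·(1 − c^2)/(1 − c) = 427 × (1 − 0.7744)/0.12 ≈ $802.8 million.

$802.8 million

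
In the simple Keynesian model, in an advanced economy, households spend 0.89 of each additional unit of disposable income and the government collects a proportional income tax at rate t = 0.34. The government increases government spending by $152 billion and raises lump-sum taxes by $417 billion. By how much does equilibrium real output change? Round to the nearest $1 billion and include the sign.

−$531 billion

Expenditure multiplier = 1/(1 − c(1−t)) = 1/(1 − 0.89×0.66) = 1/0.4126 ≈ 2.424.
ΔG contributes k·ΔG = (+$152 billion) / 0.4126 ≈ +$368.4 billion.
ΔT of +$417 billion changes first-round spending by −c·ΔT = −$371.13 billion, contributing k·(−c·ΔT) = (−$371.13 billion) / 0.4126 ≈ −$899.5 billion.
Net ΔY = k(ΔG − c·ΔT) = (−$219.13 billion) / 0.4126 ≈ −$531 billion.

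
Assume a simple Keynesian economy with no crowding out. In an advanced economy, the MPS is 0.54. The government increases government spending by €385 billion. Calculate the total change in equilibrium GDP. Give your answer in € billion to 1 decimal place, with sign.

+€713.0 billion

MPC = 1 − MPS = 1 − 0.54 = 0.46.
Expenditure multiplier = 1/(1 − MPC) = 1/(1 − 0.46) = 1/0.54 ≈ 1.852.
ΔY = k × ΔG = (+€385 billion) / 0.54 ≈ +€713 billion.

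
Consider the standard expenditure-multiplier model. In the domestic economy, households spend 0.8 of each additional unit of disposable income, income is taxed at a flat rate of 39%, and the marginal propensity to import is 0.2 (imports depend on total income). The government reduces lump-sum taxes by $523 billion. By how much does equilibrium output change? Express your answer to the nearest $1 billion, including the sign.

+$588 billion

A lump-sum tax change of −$523 billion shifts disposable income by +$523 billion; first-round consumption changes by −c × ΔT = −0.8 × (−$523 billion) = +$418.4 billion.
Expenditure multiplier = 1/(1 − c(1−t) + m) = 1/(1 − 0.8×0.61 + 0.2) = 1/0.712 ≈ 1.404.
The tax multiplier is −c × k ≈ −1.124, so ΔY = k × (−c·ΔT) = (+$418.4 billion) / 0.712 ≈ +$588 billion.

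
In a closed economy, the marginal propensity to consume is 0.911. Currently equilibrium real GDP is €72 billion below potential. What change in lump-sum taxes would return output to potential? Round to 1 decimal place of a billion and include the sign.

−€7.0 billion

Spending multiplier = 1/(1 − MPC) = 1/(1 − 0.911) = 1/0.089 ≈ 11.236.
Tax multiplier = −c·k = −0.911/0.089 ≈ −10.236. Need ΔY = +€72 billion, so ΔT = ΔY/(−c·k) = −(+€72 billion) × 0.089 / 0.911 ≈ −€7 billion.
The government should cut lump-sum taxes by €7 billion.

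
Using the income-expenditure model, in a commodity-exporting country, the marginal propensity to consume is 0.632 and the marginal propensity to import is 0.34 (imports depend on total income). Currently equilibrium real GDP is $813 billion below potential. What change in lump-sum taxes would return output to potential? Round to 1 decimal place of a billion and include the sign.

Spending multiplier = 1/(1 − c + m) = 1/(1 − 0.632 + 0.34) = 1/0.708 ≈ 1.412.
Tax multiplier = −c·k = −0.632/0.708 ≈ −0.893. Need ΔY = +$813 billion, so ΔT = ΔY/(−c·k) = −(+$813 billion) × 0.708 / 0.632 ≈ −$910.8 billion.
The government should cut lump-sum taxes by $910.8 billion.

−$910.8 billion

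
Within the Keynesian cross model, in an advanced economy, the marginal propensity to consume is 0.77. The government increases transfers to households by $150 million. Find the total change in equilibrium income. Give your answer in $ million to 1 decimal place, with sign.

The transfer change shifts disposable income by +$150 million, so first-round consumption changes by c·ΔTR = 0.77 × (+$150 million) = +$115.5 million.
Expenditure multiplier = 1/(1 − MPC) = 1/(1 − 0.77) = 1/0.23 ≈ 4.348.
The transfer multiplier is c × k ≈ 3.348, so ΔY = k × (c·ΔTR) = (+$115.5 million) / 0.23 ≈ +$502.2 million.

+$502.2 million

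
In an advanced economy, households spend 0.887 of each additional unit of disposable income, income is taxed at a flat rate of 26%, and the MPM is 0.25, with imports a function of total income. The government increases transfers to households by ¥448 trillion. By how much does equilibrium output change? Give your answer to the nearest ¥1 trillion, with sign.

The transfer change shifts disposable income by +¥448 trillion, so first-round consumption changes by c·ΔTR = 0.887 × (+¥448 trillion) = +¥397.376 trillion.
Expenditure multiplier = 1/(1 − c(1−t) + m) = 1/(1 − 0.887×0.74 + 0.25) = 1/0.59362 ≈ 1.685.
The transfer multiplier is c × k ≈ 1.494, so ΔY = k × (c·ΔTR) = (+¥397.376 trillion) / 0.59362 ≈ +¥669 trillion.

+¥669 trillion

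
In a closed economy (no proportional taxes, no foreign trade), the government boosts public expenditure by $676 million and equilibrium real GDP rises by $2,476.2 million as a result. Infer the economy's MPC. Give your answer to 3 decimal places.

Implied spending multiplier k = ΔY/ΔG = 2,476.2/676 ≈ 3.663.
Since k = 1/(1 − MPC), MPC = 1 − 1/k = 1 − ΔG/ΔY = 1 − 676/2,476.2 ≈ 0.727.

0.727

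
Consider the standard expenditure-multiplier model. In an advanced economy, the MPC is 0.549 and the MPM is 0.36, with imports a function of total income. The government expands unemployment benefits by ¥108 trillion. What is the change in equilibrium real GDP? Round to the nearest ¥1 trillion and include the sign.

+¥73 trillion

The transfer change shifts disposable income by +¥108 trillion, so first-round consumption changes by c·ΔTR = 0.549 × (+¥108 trillion) = +¥59.292 trillion.
Expenditure multiplier = 1/(1 − c + m) = 1/(1 − 0.549 + 0.36) = 1/0.811 ≈ 1.233.
The transfer multiplier is c × k ≈ 0.677, so ΔY = k × (c·ΔTR) = (+¥59.292 trillion) / 0.811 ≈ +¥73 trillion.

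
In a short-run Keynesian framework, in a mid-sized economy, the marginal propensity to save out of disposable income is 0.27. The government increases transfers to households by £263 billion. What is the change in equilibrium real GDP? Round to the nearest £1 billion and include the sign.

+£711 billion

MPC = 1 − MPS = 1 − 0.27 = 0.73.
The transfer change shifts disposable income by +£263 billion, so first-round consumption changes by c·ΔTR = 0.73 × (+£263 billion) = +£191.99 billion.
Expenditure multiplier = 1/(1 − MPC) = 1/(1 − 0.73) = 1/0.27 ≈ 3.704.
The transfer multiplier is c × k ≈ 2.704, so ΔY = k × (c·ΔTR) = (+£191.99 billion) / 0.27 ≈ +£711 billion.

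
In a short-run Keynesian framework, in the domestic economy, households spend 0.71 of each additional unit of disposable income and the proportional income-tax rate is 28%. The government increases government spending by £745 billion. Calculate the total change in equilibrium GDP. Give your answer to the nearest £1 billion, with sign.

Expenditure multiplier = 1/(1 − c(1−t)) = 1/(1 − 0.71×0.72) = 1/0.4888 ≈ 2.046.
ΔY = k × ΔG = (+£745 billion) / 0.4888 ≈ +£1,524 billion.

+£1,524 billion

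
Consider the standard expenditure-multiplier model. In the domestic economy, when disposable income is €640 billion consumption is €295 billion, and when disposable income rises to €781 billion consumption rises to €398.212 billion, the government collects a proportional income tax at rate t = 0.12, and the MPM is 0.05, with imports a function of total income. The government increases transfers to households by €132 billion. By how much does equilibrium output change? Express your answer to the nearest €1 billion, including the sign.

MPC = ΔC/ΔYd = (398.212 − 295)/(781 − 640) = 103.212/141 = 0.732.
The transfer change shifts disposable income by +€132 billion, so first-round consumption changes by c·ΔTR = 0.732 × (+€132 billion) = +€96.624 billion.
Expenditure multiplier = 1/(1 − c(1−t) + m) = 1/(1 − 0.732×0.88 + 0.05) = 1/0.40584 ≈ 2.464.
The transfer multiplier is c × k ≈ 1.804, so ΔY = k × (c·ΔTR) = (+€96.624 billion) / 0.40584 ≈ +€238 billion.

+€238 billion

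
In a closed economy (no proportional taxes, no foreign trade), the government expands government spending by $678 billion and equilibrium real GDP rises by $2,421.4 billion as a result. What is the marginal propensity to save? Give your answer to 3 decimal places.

Implied spending multiplier k = ΔY/ΔG = 2,421.4/678 ≈ 3.5714.
Since k = 1/(1 − MPC), MPC = 1 − 1/k = 1 − ΔG/ΔY = 1 − 678/2,421.4 ≈ 0.720.
MPS = 1 − MPC = 0.280.

0.280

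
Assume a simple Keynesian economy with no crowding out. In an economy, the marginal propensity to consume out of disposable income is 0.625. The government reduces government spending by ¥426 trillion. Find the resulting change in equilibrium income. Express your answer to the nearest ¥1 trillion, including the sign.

−¥1,136 trillion

Expenditure multiplier = 1/(1 − MPC) = 1/(1 − 0.625) = 1/0.375 ≈ 2.667.
ΔY = k × ΔG = (−¥426 trillion) / 0.375 = −¥1,136 trillion.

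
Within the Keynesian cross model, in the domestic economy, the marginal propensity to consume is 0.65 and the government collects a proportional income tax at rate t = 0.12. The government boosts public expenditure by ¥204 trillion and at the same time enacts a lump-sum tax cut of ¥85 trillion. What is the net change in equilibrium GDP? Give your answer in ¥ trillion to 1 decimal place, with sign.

Expenditure multiplier = 1/(1 − c(1−t)) = 1/(1 − 0.65×0.88) = 1/0.428 ≈ 2.336.
ΔG contributes k·ΔG = (+¥204 trillion) / 0.428 ≈ +¥476.6 trillion.
ΔT of −¥85 trillion changes first-round spending by −c·ΔT = +¥55.25 trillion, contributing k·(−c·ΔT) = (+¥55.25 trillion) / 0.428 ≈ +¥129.1 trillion.
Net ΔY = k(ΔG − c·ΔT) = (+¥259.25 trillion) / 0.428 ≈ +¥605.7 trillion.

+¥605.7 trillion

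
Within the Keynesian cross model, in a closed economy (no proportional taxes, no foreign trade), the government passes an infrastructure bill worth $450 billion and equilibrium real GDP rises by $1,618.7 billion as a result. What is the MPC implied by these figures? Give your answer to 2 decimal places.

0.72

Implied spending multiplier k = ΔY/ΔG = 1,618.7/450 ≈ 3.5971.
Since k = 1/(1 − MPC), MPC = 1 − 1/k = 1 − ΔG/ΔY = 1 − 450/1,618.7 ≈ 0.72.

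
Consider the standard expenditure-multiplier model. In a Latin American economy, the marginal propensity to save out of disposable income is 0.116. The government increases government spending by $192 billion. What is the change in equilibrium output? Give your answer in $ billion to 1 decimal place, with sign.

+$1,655.2 billion

MPC = 1 − MPS = 1 − 0.116 = 0.884.
Government-spending multiplier = 1/(1 − MPC) = 1/(1 − 0.884) = 1/0.116 ≈ 8.621.
ΔY = k × ΔG = (+$192 billion) / 0.116 ≈ +$1,655.2 billion.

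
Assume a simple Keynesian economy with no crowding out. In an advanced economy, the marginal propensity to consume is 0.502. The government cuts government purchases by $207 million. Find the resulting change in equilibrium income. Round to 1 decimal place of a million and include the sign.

Government-spending multiplier = 1/(1 − MPC) = 1/(1 − 0.502) = 1/0.498 ≈ 2.008.
ΔY = k × ΔG = (−$207 million) / 0.498 ≈ −$415.7 million.

−$415.7 million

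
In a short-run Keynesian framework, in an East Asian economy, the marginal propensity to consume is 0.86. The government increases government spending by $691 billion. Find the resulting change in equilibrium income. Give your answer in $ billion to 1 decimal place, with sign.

+$4,935.7 billion

Spending multiplier = 1/(1 − MPC) = 1/(1 − 0.86) = 1/0.14 ≈ 7.143.
ΔY = k × ΔG = (+$691 billion) / 0.14 ≈ +$4,935.7 billion.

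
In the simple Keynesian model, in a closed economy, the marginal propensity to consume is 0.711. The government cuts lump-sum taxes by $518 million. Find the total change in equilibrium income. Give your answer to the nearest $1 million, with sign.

+$1,274 million

A lump-sum tax change of −$518 million shifts disposable income by +$518 million; first-round consumption changes by −c × ΔT = −0.711 × (−$518 million) = +$368.298 million.
Expenditure multiplier = 1/(1 − MPC) = 1/(1 − 0.711) = 1/0.289 ≈ 3.46.
The tax multiplier is −c × k ≈ −2.46, so ΔY = k × (−c·ΔT) = (+$368.298 million) / 0.289 ≈ +$1,274 million.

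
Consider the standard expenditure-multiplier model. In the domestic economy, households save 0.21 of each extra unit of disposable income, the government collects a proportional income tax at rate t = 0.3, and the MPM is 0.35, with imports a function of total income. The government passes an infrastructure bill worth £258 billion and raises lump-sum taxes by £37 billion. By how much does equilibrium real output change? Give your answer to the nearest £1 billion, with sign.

+£287 billion

MPC = 1 − MPS = 1 − 0.21 = 0.79.
Expenditure multiplier = 1/(1 − c(1−t) + m) = 1/(1 − 0.79×0.7 + 0.35) = 1/0.797 ≈ 1.255.
ΔG contributes k·ΔG = (+£258 billion) / 0.797 ≈ +£323.7 billion.
ΔT of +£37 billion changes first-round spending by −c·ΔT = −£29.23 billion, contributing k·(−c·ΔT) = (−£29.23 billion) / 0.797 ≈ −£36.7 billion.
Net ΔY = k(ΔG − c·ΔT) = (+£228.77 billion) / 0.797 ≈ +£287 billion.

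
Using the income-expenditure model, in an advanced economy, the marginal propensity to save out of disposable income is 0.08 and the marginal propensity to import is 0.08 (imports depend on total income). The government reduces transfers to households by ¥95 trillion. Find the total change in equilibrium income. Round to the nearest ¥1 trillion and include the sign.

MPC = 1 − MPS = 1 − 0.08 = 0.92.
The transfer change shifts disposable income by −¥95 trillion, so first-round consumption changes by c·ΔTR = 0.92 × (−¥95 trillion) = −¥87.4 trillion.
Expenditure multiplier = 1/(1 − c + m) = 1/(1 − 0.92 + 0.08) = 1/0.16 = 6.25.
The transfer multiplier is c × k = 5.75, so ΔY = k × (c·ΔTR) = (−¥87.4 trillion) / 0.16 ≈ −¥546 trillion.

−¥546 trillion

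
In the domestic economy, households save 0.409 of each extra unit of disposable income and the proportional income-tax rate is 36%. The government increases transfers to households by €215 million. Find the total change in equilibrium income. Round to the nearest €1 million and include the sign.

+€204 million

MPC = 1 − MPS = 1 − 0.409 = 0.591.
The transfer change shifts disposable income by +€215 million, so first-round consumption changes by c·ΔTR = 0.591 × (+€215 million) = +€127.065 million.
Expenditure multiplier = 1/(1 − c(1−t)) = 1/(1 − 0.591×0.64) = 1/0.62176 ≈ 1.608.
The transfer multiplier is c × k ≈ 0.951, so ΔY = k × (c·ΔTR) = (+€127.065 million) / 0.62176 ≈ +€204 million.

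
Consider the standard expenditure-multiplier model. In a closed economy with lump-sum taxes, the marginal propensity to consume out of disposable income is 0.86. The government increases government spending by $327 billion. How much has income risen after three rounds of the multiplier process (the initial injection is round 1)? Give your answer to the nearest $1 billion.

Round 1 adds ΔG = $327 billion; each later round is MPC = 0.86 times the previous.
After 3 rounds: 327 + 281.22 + 241.8492 = ΔG·(1 − c^3)/(1 − c) = 327 × (1 − 0.636056)/0.14 ≈ $850 billion.

$850 billion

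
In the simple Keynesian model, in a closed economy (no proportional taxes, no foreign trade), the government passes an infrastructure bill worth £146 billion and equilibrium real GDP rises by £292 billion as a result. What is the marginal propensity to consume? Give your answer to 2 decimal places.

0.50

Implied spending multiplier k = ΔY/ΔG = 292/146 = 2.
Since k = 1/(1 − MPC), MPC = 1 − 1/k = 1 − ΔG/ΔY = 1 − 146/292 = 0.50.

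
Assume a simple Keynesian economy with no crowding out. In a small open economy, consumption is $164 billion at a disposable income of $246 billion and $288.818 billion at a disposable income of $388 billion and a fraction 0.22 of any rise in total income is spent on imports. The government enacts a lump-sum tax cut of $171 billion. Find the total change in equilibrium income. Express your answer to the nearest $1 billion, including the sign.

MPC = ΔC/ΔYd = (288.818 − 164)/(388 − 246) = 124.818/142 = 0.879.
A lump-sum tax change of −$171 billion shifts disposable income by +$171 billion; first-round consumption changes by −c × ΔT = −0.879 × (−$171 billion) = +$150.309 billion.
Expenditure multiplier = 1/(1 − c + m) = 1/(1 − 0.879 + 0.22) = 1/0.341 ≈ 2.933.
The tax multiplier is −c × k ≈ −2.578, so ΔY = k × (−c·ΔT) = (+$150.309 billion) / 0.341 ≈ +$441 billion.

+$441 billion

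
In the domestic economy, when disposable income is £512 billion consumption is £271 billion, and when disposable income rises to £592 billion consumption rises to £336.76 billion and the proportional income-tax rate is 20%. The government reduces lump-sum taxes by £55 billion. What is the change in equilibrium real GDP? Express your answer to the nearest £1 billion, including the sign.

+£132 billion

MPC = ΔC/ΔYd = (336.76 − 271)/(592 − 512) = 65.76/80 = 0.822.
A lump-sum tax change of −£55 billion shifts disposable income by +£55 billion; first-round consumption changes by −c × ΔT = −0.822 × (−£55 billion) = +£45.21 billion.
Expenditure multiplier = 1/(1 − c(1−t)) = 1/(1 − 0.822×0.8) = 1/0.3424 ≈ 2.921.
The tax multiplier is −c × k ≈ −2.401, so ΔY = k × (−c·ΔT) = (+£45.21 billion) / 0.3424 ≈ +£132 billion.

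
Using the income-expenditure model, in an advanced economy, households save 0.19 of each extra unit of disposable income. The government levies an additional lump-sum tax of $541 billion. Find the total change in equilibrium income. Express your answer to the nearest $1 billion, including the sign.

−$2,306 billion

MPC = 1 − MPS = 1 − 0.19 = 0.81.
A lump-sum tax change of +$541 billion shifts disposable income by −$541 billion; first-round consumption changes by −c × ΔT = −0.81 × (+$541 billion) = −$438.21 billion.
Expenditure multiplier = 1/(1 − MPC) = 1/(1 − 0.81) = 1/0.19 ≈ 5.263.
The tax multiplier is −c × k ≈ −4.263, so ΔY = k × (−c·ΔT) = (−$438.21 billion) / 0.19 ≈ −$2,306 billion.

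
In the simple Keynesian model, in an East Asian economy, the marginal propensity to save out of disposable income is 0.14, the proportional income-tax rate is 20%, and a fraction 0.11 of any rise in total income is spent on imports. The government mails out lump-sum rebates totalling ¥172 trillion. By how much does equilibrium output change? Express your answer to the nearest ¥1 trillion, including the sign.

+¥351 trillion

MPC = 1 − MPS = 1 − 0.14 = 0.86.
A lump-sum tax change of −¥172 trillion shifts disposable income by +¥172 trillion; first-round consumption changes by −c × ΔT = −0.86 × (−¥172 trillion) = +¥147.92 trillion.
Expenditure multiplier = 1/(1 − c(1−t) + m) = 1/(1 − 0.86×0.8 + 0.11) = 1/0.422 ≈ 2.37.
The tax multiplier is −c × k ≈ −2.038, so ΔY = k × (−c·ΔT) = (+¥147.92 trillion) / 0.422 ≈ +¥351 trillion.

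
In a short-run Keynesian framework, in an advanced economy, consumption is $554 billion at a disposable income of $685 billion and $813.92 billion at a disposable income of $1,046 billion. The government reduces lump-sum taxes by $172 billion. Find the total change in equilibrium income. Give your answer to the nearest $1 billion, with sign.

+$442 billion

MPC = ΔC/ΔYd = (813.92 − 554)/(1,046 − 685) = 259.92/361 = 0.72.
A lump-sum tax change of −$172 billion shifts disposable income by +$172 billion; first-round consumption changes by −c × ΔT = −0.72 × (−$172 billion) = +$123.84 billion.
Expenditure multiplier = 1/(1 − MPC) = 1/(1 − 0.72) = 1/0.28 ≈ 3.571.
The tax multiplier is −c × k ≈ −2.571, so ΔY = k × (−c·ΔT) = (+$123.84 billion) / 0.28 ≈ +$442 billion.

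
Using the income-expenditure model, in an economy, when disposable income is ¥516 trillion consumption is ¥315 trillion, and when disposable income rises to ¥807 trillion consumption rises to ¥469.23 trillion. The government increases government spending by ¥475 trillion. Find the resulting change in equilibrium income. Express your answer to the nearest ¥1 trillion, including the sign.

MPC = ΔC/ΔYd = (469.23 − 315)/(807 − 516) = 154.23/291 = 0.53.
Government-spending multiplier = 1/(1 − MPC) = 1/(1 − 0.53) = 1/0.47 ≈ 2.128.
ΔY = k × ΔG = (+¥475 trillion) / 0.47 ≈ +¥1,011 trillion.

+¥1,011 trillion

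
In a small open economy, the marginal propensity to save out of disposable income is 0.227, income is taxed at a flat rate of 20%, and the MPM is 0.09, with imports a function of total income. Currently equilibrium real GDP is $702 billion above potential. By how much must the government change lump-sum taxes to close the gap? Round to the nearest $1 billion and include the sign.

MPC = 1 − MPS = 1 − 0.227 = 0.773.
Spending multiplier = 1/(1 − c(1−t) + m) = 1/(1 − 0.773×0.8 + 0.09) = 1/0.4716 ≈ 2.12.
Tax multiplier = −c·k = −0.773/0.4716 ≈ −1.639. Need ΔY = −$702 billion, so ΔT = ΔY/(−c·k) = −(−$702 billion) × 0.4716 / 0.773 ≈ +$428 billion.
The government should raise lump-sum taxes by $428 billion.

+$428 billion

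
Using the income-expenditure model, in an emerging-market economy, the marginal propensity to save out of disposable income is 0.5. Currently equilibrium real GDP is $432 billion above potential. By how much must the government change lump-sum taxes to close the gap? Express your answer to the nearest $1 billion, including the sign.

MPC = 1 − MPS = 1 − 0.5 = 0.5.
Spending multiplier = 1/(1 − MPC) = 1/(1 − 0.5) = 1/0.5 = 2.
Tax multiplier = −c·k = −0.5/0.5 = −1. Need ΔY = −$432 billion, so ΔT = ΔY/(−c·k) = −(−$432 billion) × 0.5 / 0.5 = +$432 billion.
The government should raise lump-sum taxes by $432 billion.

+$432 billion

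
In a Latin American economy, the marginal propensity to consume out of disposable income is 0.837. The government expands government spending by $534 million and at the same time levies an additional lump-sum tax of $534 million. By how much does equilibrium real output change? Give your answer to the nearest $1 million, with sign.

Expenditure multiplier = 1/(1 − MPC) = 1/(1 − 0.837) = 1/0.163 ≈ 6.135.
ΔG contributes k·ΔG = (+$534 million) / 0.163 ≈ +$3,276.1 million.
ΔT of +$534 million changes first-round spending by −c·ΔT = −$446.958 million, contributing k·(−c·ΔT) = (−$446.958 million) / 0.163 ≈ −$2,742.1 million.
With ΔG = ΔT and no other leakages, the balanced-budget multiplier is 1, so ΔY = ΔG = +$534 million.

+$534 million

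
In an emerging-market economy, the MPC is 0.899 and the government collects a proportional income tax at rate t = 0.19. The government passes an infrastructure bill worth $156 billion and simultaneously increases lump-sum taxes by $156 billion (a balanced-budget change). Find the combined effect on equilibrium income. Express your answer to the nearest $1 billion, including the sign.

+$58 billion

Expenditure multiplier = 1/(1 − c(1−t)) = 1/(1 − 0.899×0.81) = 1/0.27181 ≈ 3.679.
ΔG contributes k·ΔG = (+$156 billion) / 0.27181 ≈ +$573.9 billion.
ΔT of +$156 billion changes first-round spending by −c·ΔT = −$140.244 billion, contributing k·(−c·ΔT) = (−$140.244 billion) / 0.27181 ≈ −$516 billion.
Net ΔY = k(ΔG − c·ΔT) = (+$15.756 billion) / 0.27181 ≈ +$58 billion.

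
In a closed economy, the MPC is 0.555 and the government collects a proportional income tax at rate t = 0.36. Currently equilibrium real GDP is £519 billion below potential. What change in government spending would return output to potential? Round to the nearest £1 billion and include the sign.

+£335 billion

Spending multiplier = 1/(1 − c(1−t)) = 1/(1 − 0.555×0.64) = 1/0.6448 ≈ 1.551.
Need ΔY = +£519 billion, so ΔG = ΔY/k = (+£519 billion) × 0.6448 ≈ +£335 billion.
The government should increase government spending by £335 billion.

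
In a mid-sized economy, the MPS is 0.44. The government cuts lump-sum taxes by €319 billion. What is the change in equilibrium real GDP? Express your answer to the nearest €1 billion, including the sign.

MPC = 1 − MPS = 1 − 0.44 = 0.56.
A lump-sum tax change of −€319 billion shifts disposable income by +€319 billion; first-round consumption changes by −c × ΔT = −0.56 × (−€319 billion) = +€178.64 billion.
Expenditure multiplier = 1/(1 − MPC) = 1/(1 − 0.56) = 1/0.44 ≈ 2.273.
The tax multiplier is −c × k ≈ −1.273, so ΔY = k × (−c·ΔT) = (+€178.64 billion) / 0.44 = +€406 billion.

+€406 billion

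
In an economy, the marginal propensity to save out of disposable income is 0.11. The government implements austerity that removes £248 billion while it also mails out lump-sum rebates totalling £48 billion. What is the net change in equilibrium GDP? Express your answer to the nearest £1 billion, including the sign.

MPC = 1 − MPS = 1 − 0.11 = 0.89.
Expenditure multiplier = 1/(1 − MPC) = 1/(1 − 0.89) = 1/0.11 ≈ 9.091.
ΔG contributes k·ΔG = (−£248 billion) / 0.11 ≈ −£2,254.5 billion.
ΔT of −£48 billion changes first-round spending by −c·ΔT = +£42.72 billion, contributing k·(−c·ΔT) = (+£42.72 billion) / 0.11 ≈ +£388.4 billion.
Net ΔY = k(ΔG − c·ΔT) = (−£205.28 billion) / 0.11 ≈ −£1,866 billion.

−£1,866 billion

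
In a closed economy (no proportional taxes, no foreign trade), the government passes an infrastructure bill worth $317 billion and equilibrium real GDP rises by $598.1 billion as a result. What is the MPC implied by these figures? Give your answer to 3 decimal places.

0.470

Implied spending multiplier k = ΔY/ΔG = 598.1/317 ≈ 1.8868.
Since k = 1/(1 − MPC), MPC = 1 − 1/k = 1 − ΔG/ΔY = 1 − 317/598.1 ≈ 0.470.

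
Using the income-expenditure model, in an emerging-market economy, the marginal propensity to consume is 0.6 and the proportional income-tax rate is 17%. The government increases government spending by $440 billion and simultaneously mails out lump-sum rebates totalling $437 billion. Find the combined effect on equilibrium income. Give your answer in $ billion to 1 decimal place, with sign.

+$1,398.8 billion

Expenditure multiplier = 1/(1 − c(1−t)) = 1/(1 − 0.6×0.83) = 1/0.502 ≈ 1.992.
ΔG contributes k·ΔG = (+$440 billion) / 0.502 ≈ +$876.5 billion.
ΔT of −$437 billion changes first-round spending by −c·ΔT = +$262.2 billion, contributing k·(−c·ΔT) = (+$262.2 billion) / 0.502 ≈ +$522.3 billion.
Net ΔY = k(ΔG − c·ΔT) = (+$702.2 billion) / 0.502 ≈ +$1,398.8 billion.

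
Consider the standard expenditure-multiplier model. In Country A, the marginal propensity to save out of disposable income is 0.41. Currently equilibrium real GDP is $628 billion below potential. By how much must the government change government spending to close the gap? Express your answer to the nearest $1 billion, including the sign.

+$257 billion

MPC = 1 − MPS = 1 − 0.41 = 0.59.
Spending multiplier = 1/(1 − MPC) = 1/(1 − 0.59) = 1/0.41 ≈ 2.439.
Need ΔY = +$628 billion, so ΔG = ΔY/k = (+$628 billion) × 0.41 ≈ +$257 billion.
The government should increase government spending by $257 billion.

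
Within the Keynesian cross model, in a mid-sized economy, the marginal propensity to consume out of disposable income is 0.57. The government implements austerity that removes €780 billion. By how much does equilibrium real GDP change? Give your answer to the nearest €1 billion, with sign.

Expenditure multiplier = 1/(1 − MPC) = 1/(1 − 0.57) = 1/0.43 ≈ 2.326.
ΔY = k × ΔG = (−€780 billion) / 0.43 ≈ −€1,814 billion.

−€1,814 billion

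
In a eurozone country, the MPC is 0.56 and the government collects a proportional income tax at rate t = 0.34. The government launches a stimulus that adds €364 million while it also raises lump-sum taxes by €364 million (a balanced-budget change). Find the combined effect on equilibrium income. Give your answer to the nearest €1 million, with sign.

+€254 million

Expenditure multiplier = 1/(1 − c(1−t)) = 1/(1 − 0.56×0.66) = 1/0.6304 ≈ 1.586.
ΔG contributes k·ΔG = (+€364 million) / 0.6304 ≈ +€577.4 million.
ΔT of +€364 million changes first-round spending by −c·ΔT = −€203.84 million, contributing k·(−c·ΔT) = (−€203.84 million) / 0.6304 ≈ −€323.4 million.
Net ΔY = k(ΔG − c·ΔT) = (+€160.16 million) / 0.6304 ≈ +€254 million.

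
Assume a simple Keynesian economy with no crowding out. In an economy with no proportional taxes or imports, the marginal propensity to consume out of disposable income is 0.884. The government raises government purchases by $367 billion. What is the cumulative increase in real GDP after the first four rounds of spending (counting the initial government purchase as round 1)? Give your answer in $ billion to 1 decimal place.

$1,231.7 billion

Round 1 adds ΔG = $367 billion; each later round is MPC = 0.884 times the previous.
After 4 rounds: 367 + 324.428 + 286.794352 + 253.526207168 = ΔG·(1 − c^4)/(1 − c) = 367 × (1 − 0.610673479936)/0.116 ≈ $1,231.7 billion.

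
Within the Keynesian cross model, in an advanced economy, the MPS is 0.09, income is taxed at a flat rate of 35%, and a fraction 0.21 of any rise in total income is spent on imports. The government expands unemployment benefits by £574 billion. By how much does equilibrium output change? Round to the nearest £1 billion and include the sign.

+£845 billion

MPC = 1 − MPS = 1 − 0.09 = 0.91.
The transfer change shifts disposable income by +£574 billion, so first-round consumption changes by c·ΔTR = 0.91 × (+£574 billion) = +£522.34 billion.
Expenditure multiplier = 1/(1 − c(1−t) + m) = 1/(1 − 0.91×0.65 + 0.21) = 1/0.6185 ≈ 1.617.
The transfer multiplier is c × k ≈ 1.471, so ΔY = k × (c·ΔTR) = (+£522.34 billion) / 0.6185 ≈ +£845 billion.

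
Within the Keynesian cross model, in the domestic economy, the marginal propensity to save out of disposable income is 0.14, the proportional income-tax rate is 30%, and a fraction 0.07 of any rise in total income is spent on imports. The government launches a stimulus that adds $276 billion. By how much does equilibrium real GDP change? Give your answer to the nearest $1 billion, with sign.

MPC = 1 − MPS = 1 − 0.14 = 0.86.
Spending multiplier = 1/(1 − c(1−t) + m) = 1/(1 − 0.86×0.7 + 0.07) = 1/0.468 ≈ 2.137.
ΔY = k × ΔG = (+$276 billion) / 0.468 ≈ +$590 billion.

+$590 billion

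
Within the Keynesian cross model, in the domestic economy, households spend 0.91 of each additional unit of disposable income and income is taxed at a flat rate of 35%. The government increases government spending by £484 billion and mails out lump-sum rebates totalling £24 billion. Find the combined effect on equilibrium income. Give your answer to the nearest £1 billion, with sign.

+£1,238 billion

Expenditure multiplier = 1/(1 − c(1−t)) = 1/(1 − 0.91×0.65) = 1/0.4085 ≈ 2.448.
ΔG contributes k·ΔG = (+£484 billion) / 0.4085 ≈ +£1,184.8 billion.
ΔT of −£24 billion changes first-round spending by −c·ΔT = +£21.84 billion, contributing k·(−c·ΔT) = (+£21.84 billion) / 0.4085 ≈ +£53.5 billion.
Net ΔY = k(ΔG − c·ΔT) = (+£505.84 billion) / 0.4085 ≈ +£1,238 billion.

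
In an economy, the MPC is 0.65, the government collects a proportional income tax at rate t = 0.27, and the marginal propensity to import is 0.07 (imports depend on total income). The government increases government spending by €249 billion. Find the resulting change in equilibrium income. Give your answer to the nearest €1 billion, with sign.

Spending multiplier = 1/(1 − c(1−t) + m) = 1/(1 − 0.65×0.73 + 0.07) = 1/0.5955 ≈ 1.679.
ΔY = k × ΔG = (+€249 billion) / 0.5955 ≈ +€418 billion.

+€418 billion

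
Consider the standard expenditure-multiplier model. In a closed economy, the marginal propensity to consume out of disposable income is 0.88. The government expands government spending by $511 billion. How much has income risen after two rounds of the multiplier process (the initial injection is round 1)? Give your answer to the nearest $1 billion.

$961 billion

Round 1 adds ΔG = $511 billion; each later round is MPC = 0.88 times the previous.
After 2 rounds: 511 + 449.68 = ΔG·(1 − c^2)/(1 − c) = 511 × (1 − 0.7744)/0.12 ≈ $961 billion.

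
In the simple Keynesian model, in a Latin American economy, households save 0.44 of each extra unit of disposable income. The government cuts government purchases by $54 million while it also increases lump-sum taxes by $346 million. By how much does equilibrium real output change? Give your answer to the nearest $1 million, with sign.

MPC = 1 − MPS = 1 − 0.44 = 0.56.
Expenditure multiplier = 1/(1 − MPC) = 1/(1 − 0.56) = 1/0.44 ≈ 2.273.
ΔG contributes k·ΔG = (−$54 million) / 0.44 ≈ −$122.7 million.
ΔT of +$346 million changes first-round spending by −c·ΔT = −$193.76 million, contributing k·(−c·ΔT) = (−$193.76 million) / 0.44 ≈ −$440.4 million.
Net ΔY = k(ΔG − c·ΔT) = (−$247.76 million) / 0.44 ≈ −$563 million.

−$563 million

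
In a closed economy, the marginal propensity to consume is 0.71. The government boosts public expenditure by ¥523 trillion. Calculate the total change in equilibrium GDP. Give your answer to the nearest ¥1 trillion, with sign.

Spending multiplier = 1/(1 − MPC) = 1/(1 − 0.71) = 1/0.29 ≈ 3.448.
ΔY = k × ΔG = (+¥523 trillion) / 0.29 ≈ +¥1,803 trillion.

+¥1,803 trillion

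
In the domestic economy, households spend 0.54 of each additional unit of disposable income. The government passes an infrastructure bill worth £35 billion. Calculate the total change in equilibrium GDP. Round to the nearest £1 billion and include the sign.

Government-spending multiplier = 1/(1 − MPC) = 1/(1 − 0.54) = 1/0.46 ≈ 2.174.
ΔY = k × ΔG = (+£35 billion) / 0.46 ≈ +£76 billion.

+£76 billion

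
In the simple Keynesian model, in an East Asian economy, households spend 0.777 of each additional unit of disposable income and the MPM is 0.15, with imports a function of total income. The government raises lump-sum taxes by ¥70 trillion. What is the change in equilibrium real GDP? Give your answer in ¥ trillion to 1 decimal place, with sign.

−¥145.8 trillion

A lump-sum tax change of +¥70 trillion shifts disposable income by −¥70 trillion; first-round consumption changes by −c × ΔT = −0.777 × (+¥70 trillion) = −¥54.39 trillion.
Expenditure multiplier = 1/(1 − c + m) = 1/(1 − 0.777 + 0.15) = 1/0.373 ≈ 2.681.
The tax multiplier is −c × k ≈ −2.083, so ΔY = k × (−c·ΔT) = (−¥54.39 trillion) / 0.373 ≈ −¥145.8 trillion.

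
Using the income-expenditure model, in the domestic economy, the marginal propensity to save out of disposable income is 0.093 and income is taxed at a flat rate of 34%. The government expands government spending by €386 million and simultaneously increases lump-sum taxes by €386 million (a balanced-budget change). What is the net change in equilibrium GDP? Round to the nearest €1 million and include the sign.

MPC = 1 − MPS = 1 − 0.093 = 0.907.
Expenditure multiplier = 1/(1 − c(1−t)) = 1/(1 − 0.907×0.66) = 1/0.40138 ≈ 2.491.
ΔG contributes k·ΔG = (+€386 million) / 0.40138 ≈ +€961.7 million.
ΔT of +€386 million changes first-round spending by −c·ΔT = −€350.102 million, contributing k·(−c·ΔT) = (−€350.102 million) / 0.40138 ≈ −€872.2 million.
Net ΔY = k(ΔG − c·ΔT) = (+€35.898 million) / 0.40138 ≈ +€89 million.

+€89 million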